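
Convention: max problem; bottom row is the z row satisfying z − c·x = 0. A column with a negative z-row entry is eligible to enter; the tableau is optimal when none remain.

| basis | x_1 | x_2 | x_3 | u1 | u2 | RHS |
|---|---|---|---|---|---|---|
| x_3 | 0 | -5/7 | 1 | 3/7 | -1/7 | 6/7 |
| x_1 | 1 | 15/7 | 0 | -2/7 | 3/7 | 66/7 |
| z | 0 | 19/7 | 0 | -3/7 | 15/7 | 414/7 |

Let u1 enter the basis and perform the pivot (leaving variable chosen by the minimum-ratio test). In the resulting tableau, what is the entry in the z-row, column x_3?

Ratio test on column u1 — row 1: (6/7)/(3/7) = 2; row 2: entry -2/7 ≤ 0. Minimum is 2 at row 1 (x_3 leaves); pivot element 3/7.
Divide row 1 by 3/7; eliminate column u1 from the other rows.
z-row update in column x_3: 0 − (-3/7)·(7/3) = 1.

1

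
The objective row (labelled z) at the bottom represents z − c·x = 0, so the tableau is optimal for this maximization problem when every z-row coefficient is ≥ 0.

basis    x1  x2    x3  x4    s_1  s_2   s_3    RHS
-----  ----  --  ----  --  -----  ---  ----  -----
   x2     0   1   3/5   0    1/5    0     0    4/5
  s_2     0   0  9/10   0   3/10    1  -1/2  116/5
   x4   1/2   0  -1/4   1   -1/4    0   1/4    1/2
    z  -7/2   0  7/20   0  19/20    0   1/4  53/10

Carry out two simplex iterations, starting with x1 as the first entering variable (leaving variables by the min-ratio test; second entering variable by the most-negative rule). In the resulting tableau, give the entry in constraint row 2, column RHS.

Ratio test on column x1 — row 1: entry 0 ≤ 0; row 2: entry 0 ≤ 0; row 3: (1/2)/(1/2) = 1. Minimum is 1 at row 3 (x4 leaves); pivot element 1/2.
Divide row 3 by 1/2; eliminate column x1 from the other rows.
Second iteration: most negative z-row entry is -7/5 in column x3, so x3 enters.
Ratio test on column x3 — row 1: (4/5)/(3/5) = 4/3; row 2: (116/5)/(9/10) = 232/9; row 3: entry -1/2 ≤ 0. Minimum is 4/3 at row 1 (x2 leaves); pivot element 3/5.
Divide row 1 by 3/5; eliminate column x3 from the other rows.
After both pivots, the entry at constraint row 2, column RHS is 22.

22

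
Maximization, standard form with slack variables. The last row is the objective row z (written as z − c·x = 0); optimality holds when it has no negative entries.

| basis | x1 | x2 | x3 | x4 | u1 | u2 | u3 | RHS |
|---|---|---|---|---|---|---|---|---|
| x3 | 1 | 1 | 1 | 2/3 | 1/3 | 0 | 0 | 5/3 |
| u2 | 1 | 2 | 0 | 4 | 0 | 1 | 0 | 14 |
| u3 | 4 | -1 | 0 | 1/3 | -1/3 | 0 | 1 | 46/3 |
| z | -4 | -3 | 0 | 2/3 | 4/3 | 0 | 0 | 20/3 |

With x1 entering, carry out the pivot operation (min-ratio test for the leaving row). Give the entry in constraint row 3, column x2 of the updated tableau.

-5

Ratio test on column x1 — row 1: (5/3)/1 = 5/3; row 2: 14/1 = 14; row 3: (46/3)/4 = 23/6. Minimum is 5/3 at row 1 (x3 leaves); pivot element 1.
Divide row 1 by 1; eliminate column x1 from the other rows.
Row 3 update in column x2: -1 − 4·1 = -5.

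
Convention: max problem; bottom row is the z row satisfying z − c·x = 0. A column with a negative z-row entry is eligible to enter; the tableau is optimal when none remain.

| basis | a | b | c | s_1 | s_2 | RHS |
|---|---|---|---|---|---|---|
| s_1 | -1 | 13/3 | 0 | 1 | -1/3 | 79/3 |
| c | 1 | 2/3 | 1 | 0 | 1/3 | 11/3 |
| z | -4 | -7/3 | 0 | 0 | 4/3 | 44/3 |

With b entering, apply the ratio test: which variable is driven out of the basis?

c

Column b entries and ratios — s_1: (79/3)/(13/3) = 79/13; c: (11/3)/(2/3) = 11/2.
Smallest ratio is 11/2 in the row of c, so c leaves.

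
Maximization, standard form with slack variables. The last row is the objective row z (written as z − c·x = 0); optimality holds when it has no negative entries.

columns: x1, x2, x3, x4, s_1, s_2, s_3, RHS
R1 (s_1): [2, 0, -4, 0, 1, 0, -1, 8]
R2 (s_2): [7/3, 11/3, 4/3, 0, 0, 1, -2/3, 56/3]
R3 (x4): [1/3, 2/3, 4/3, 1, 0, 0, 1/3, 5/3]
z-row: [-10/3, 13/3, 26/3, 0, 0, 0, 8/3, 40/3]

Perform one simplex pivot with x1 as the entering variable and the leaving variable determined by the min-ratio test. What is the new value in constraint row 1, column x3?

Ratio test on column x1 — row 1: 8/2 = 4; row 2: (56/3)/(7/3) = 8; row 3: (5/3)/(1/3) = 5. Minimum is 4 at row 1 (s_1 leaves); pivot element 2.
Divide row 1 by 2; eliminate column x1 from the other rows.
In the new row 1, the x3 entry is the old entry divided by the pivot: (-4)/2 = -2.

-2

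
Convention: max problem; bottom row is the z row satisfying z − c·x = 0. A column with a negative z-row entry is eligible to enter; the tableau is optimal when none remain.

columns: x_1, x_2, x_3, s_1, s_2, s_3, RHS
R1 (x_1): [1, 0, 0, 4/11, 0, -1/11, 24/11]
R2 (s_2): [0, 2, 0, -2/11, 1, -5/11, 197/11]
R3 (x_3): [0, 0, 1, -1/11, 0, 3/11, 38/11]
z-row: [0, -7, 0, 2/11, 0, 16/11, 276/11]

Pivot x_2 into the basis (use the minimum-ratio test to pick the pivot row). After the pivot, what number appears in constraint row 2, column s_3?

-5/22

Ratio test on column x_2 — row 1: entry 0 ≤ 0; row 2: (197/11)/2 = 197/22; row 3: entry 0 ≤ 0. Minimum is 197/22 at row 2 (s_2 leaves); pivot element 2.
Divide row 2 by 2; eliminate column x_2 from the other rows.
In the new row 2, the s_3 entry is the old entry divided by the pivot: (-5/11)/2 = -5/22.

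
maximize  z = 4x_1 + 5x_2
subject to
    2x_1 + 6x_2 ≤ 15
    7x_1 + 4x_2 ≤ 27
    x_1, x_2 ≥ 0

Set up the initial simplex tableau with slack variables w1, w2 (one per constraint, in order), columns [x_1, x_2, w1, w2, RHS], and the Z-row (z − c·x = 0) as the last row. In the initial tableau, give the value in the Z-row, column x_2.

-5

The Z-row carries the negated objective coefficients: the x_2 entry is -5.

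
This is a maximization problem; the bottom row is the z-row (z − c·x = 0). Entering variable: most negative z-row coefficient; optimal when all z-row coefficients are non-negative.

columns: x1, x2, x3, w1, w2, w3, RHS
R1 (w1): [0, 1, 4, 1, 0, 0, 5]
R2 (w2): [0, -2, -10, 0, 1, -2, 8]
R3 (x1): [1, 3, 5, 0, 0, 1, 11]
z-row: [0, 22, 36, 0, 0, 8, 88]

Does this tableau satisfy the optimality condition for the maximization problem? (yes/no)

Every z-row coefficient is ≥ 0, so the tableau is optimal.

yes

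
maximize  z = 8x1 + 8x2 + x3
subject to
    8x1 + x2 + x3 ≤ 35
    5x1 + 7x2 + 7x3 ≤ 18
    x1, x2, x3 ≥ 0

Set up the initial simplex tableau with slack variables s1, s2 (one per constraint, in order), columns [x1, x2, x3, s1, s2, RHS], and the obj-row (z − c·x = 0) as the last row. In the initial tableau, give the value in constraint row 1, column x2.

1

Constraint 1 has coefficient 1 on x2.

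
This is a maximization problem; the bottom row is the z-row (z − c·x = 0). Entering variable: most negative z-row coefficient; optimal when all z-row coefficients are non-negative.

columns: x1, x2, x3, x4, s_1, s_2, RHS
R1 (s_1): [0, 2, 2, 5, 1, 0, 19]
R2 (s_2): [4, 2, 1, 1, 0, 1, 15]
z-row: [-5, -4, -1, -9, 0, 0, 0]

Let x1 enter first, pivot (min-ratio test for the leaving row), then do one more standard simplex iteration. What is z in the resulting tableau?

Ratio test on column x1 — row 1: entry 0 ≤ 0; row 2: 15/4 = 15/4. Minimum is 15/4 at row 2 (s_2 leaves); pivot element 4.
Pivot on row 2; the z-row RHS becomes 0 − (-5)·(15/4) = 75/4.
Next entering variable (most negative z-row entry -31/4): x4.
Ratio test on column x4 — row 1: 19/5 = 19/5; row 2: (15/4)/(1/4) = 15. Minimum is 19/5 at row 1 (s_1 leaves); pivot element 5.
After the second pivot the z-row RHS is 75/4 − (-31/4)·(19/5) = 241/5.

241/5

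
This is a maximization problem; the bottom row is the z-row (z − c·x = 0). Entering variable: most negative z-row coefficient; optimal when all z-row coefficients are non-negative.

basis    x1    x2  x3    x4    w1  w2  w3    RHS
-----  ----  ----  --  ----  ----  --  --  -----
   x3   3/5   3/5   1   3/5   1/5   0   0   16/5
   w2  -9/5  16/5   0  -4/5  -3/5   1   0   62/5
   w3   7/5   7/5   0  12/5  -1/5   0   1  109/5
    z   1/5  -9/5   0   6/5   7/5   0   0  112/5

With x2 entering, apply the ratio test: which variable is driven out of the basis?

Column x2 entries and ratios — x3: (16/5)/(3/5) = 16/3; w2: (62/5)/(16/5) = 31/8; w3: (109/5)/(7/5) = 109/7.
Smallest ratio is 31/8 in the row of w2, so w2 leaves.

w2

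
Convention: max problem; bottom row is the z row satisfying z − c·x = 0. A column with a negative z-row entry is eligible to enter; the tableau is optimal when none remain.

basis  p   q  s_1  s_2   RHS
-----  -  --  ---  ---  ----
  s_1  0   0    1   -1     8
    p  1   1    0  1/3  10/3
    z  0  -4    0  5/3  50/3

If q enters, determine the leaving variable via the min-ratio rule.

p

Column q entries and ratios — s_1: 0 ≤ 0, skip; p: (10/3)/1 = 10/3.
Smallest ratio is 10/3 in the row of p, so p leaves.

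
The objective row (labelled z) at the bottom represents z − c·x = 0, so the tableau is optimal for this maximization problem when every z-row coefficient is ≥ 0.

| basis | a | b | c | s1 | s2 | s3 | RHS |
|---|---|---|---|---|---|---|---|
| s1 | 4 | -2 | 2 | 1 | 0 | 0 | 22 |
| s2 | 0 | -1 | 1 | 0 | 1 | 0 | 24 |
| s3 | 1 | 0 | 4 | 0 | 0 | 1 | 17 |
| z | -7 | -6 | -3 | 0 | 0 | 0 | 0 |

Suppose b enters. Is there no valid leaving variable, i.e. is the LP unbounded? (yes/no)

yes

Every constraint-row entry in column b is ≤ 0, so increasing b is unbounded.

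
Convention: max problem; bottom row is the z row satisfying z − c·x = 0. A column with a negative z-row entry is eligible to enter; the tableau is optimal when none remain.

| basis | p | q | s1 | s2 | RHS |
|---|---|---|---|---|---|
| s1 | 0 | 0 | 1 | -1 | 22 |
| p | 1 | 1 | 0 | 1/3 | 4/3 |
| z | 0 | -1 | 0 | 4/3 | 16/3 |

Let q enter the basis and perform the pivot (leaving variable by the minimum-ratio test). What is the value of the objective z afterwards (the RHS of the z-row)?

20/3

Ratio test on column q — row 1: entry 0 ≤ 0; row 2: (4/3)/1 = 4/3. Minimum is 4/3 at row 2 (p leaves); pivot element 1.
Pivot on row 2; the z-row RHS becomes 16/3 − (-1)·(4/3) = 20/3.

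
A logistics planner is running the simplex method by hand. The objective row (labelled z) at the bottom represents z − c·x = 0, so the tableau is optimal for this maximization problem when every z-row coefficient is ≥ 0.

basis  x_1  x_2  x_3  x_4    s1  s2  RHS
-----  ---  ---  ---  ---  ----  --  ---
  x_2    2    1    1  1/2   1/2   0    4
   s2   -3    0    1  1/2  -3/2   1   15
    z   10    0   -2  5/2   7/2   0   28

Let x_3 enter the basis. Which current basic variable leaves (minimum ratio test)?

Column x_3 entries and ratios — x_2: 4/1 = 4; s2: 15/1 = 15.
Smallest ratio is 4 in the row of x_2, so x_2 leaves.

x_2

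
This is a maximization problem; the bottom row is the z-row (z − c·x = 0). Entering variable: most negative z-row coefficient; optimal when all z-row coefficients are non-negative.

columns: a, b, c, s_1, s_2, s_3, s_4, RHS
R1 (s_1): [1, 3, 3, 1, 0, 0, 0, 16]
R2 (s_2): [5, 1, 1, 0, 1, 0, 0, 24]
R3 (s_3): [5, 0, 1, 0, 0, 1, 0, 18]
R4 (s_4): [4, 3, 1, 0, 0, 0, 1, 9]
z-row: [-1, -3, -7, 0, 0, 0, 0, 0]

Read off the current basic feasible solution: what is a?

a is not in the basis, so in the current basic feasible solution a = 0.

0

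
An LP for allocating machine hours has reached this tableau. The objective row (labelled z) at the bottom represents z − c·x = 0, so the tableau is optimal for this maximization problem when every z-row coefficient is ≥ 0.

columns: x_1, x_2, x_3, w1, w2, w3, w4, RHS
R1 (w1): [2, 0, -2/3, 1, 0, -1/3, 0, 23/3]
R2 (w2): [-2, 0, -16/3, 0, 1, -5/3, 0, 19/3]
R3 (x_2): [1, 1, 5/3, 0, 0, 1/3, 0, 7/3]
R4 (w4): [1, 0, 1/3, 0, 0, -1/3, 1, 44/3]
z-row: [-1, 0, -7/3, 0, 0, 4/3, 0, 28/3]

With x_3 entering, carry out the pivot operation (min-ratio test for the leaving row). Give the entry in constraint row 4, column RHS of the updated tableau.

71/5

Ratio test on column x_3 — row 1: entry -2/3 ≤ 0; row 2: entry -16/3 ≤ 0; row 3: (7/3)/(5/3) = 7/5; row 4: (44/3)/(1/3) = 44. Minimum is 7/5 at row 3 (x_2 leaves); pivot element 5/3.
Divide row 3 by 5/3; eliminate column x_3 from the other rows.
Row 4 update in column RHS: 44/3 − (1/3)·(7/5) = 71/5.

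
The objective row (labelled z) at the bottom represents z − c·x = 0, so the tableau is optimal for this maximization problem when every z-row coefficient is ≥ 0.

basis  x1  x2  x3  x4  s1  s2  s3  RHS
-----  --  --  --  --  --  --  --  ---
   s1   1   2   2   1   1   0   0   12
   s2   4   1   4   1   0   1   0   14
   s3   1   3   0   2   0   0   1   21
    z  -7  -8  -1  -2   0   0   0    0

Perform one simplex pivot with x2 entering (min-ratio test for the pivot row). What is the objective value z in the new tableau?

Ratio test on column x2 — row 1: 12/2 = 6; row 2: 14/1 = 14; row 3: 21/3 = 7. Minimum is 6 at row 1 (s1 leaves); pivot element 2.
Pivot on row 1; the z-row RHS becomes 0 − (-8)·6 = 48.

48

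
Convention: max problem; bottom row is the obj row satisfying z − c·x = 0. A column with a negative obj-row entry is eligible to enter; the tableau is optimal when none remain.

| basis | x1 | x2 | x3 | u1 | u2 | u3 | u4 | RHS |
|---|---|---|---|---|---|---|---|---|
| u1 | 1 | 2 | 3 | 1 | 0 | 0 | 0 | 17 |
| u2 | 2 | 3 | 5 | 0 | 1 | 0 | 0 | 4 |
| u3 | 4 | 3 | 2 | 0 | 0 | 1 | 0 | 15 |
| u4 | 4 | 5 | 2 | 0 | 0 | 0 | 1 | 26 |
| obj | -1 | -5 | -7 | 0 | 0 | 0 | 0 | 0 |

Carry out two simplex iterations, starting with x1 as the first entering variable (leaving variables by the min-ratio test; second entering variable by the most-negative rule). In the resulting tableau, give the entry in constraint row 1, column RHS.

73/5

Ratio test on column x1 — row 1: 17/1 = 17; row 2: 4/2 = 2; row 3: 15/4 = 15/4; row 4: 26/4 = 13/2. Minimum is 2 at row 2 (u2 leaves); pivot element 2.
Divide row 2 by 2; eliminate column x1 from the other rows.
Second iteration: most negative obj-row entry is -9/2 in column x3, so x3 enters.
Ratio test on column x3 — row 1: 15/(1/2) = 30; row 2: 2/(5/2) = 4/5; row 3: entry -8 ≤ 0; row 4: entry -8 ≤ 0. Minimum is 4/5 at row 2 (x1 leaves); pivot element 5/2.
Divide row 2 by 5/2; eliminate column x3 from the other rows.
After both pivots, the entry at constraint row 1, column RHS is 73/5.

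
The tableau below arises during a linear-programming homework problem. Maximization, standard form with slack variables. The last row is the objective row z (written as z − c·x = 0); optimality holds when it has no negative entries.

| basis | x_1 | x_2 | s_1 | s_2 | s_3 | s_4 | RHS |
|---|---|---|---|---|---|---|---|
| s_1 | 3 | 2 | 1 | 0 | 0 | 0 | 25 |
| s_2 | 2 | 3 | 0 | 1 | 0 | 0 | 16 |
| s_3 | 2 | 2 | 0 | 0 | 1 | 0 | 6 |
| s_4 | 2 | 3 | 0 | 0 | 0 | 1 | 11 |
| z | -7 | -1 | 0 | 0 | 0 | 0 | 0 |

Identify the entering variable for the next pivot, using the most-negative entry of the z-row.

Negative z-row entries: x_1: -7, x_2: -1.
The most negative is -7 in column x_1, so x_1 enters.

x_1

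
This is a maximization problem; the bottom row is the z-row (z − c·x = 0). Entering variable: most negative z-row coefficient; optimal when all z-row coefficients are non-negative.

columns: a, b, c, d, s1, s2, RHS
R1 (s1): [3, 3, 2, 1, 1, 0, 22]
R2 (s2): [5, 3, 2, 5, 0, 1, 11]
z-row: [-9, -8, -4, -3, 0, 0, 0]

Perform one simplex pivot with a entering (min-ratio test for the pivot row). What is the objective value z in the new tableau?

99/5

Ratio test on column a — row 1: 22/3 = 22/3; row 2: 11/5 = 11/5. Minimum is 11/5 at row 2 (s2 leaves); pivot element 5.
Pivot on row 2; the z-row RHS becomes 0 − (-9)·(11/5) = 99/5.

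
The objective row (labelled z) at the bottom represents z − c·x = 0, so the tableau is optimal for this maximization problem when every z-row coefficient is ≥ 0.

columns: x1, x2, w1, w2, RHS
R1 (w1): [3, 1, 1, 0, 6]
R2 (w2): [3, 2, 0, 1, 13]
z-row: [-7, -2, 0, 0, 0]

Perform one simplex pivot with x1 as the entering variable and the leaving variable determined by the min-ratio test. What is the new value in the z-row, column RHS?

14

Ratio test on column x1 — row 1: 6/3 = 2; row 2: 13/3 = 13/3. Minimum is 2 at row 1 (w1 leaves); pivot element 3.
Divide row 1 by 3; eliminate column x1 from the other rows.
z-row update in column RHS: 0 − (-7)·2 = 14.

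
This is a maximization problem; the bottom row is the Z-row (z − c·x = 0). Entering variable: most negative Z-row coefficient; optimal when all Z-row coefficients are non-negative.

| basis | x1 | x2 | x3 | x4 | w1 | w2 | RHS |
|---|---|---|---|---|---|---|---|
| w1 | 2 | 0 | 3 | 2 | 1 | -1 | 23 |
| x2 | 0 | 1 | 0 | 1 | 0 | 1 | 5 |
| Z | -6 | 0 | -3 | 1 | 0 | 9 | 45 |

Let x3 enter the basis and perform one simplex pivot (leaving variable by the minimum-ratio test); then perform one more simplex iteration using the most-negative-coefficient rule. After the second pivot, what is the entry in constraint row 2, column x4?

Ratio test on column x3 — row 1: 23/3 = 23/3; row 2: entry 0 ≤ 0. Minimum is 23/3 at row 1 (w1 leaves); pivot element 3.
Divide row 1 by 3; eliminate column x3 from the other rows.
Second iteration: most negative Z-row entry is -4 in column x1, so x1 enters.
Ratio test on column x1 — row 1: (23/3)/(2/3) = 23/2; row 2: entry 0 ≤ 0. Minimum is 23/2 at row 1 (x3 leaves); pivot element 2/3.
Divide row 1 by 2/3; eliminate column x1 from the other rows.
After both pivots, the entry at constraint row 2, column x4 is 1.

1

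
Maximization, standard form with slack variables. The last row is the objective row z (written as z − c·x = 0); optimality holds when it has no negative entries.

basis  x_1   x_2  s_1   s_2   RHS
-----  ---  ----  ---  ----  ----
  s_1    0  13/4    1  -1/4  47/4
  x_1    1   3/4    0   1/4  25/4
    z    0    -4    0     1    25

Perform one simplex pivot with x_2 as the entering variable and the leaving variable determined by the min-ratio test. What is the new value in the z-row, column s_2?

Ratio test on column x_2 — row 1: (47/4)/(13/4) = 47/13; row 2: (25/4)/(3/4) = 25/3. Minimum is 47/13 at row 1 (s_1 leaves); pivot element 13/4.
Divide row 1 by 13/4; eliminate column x_2 from the other rows.
z-row update in column s_2: 1 − (-4)·(-1/13) = 9/13.

9/13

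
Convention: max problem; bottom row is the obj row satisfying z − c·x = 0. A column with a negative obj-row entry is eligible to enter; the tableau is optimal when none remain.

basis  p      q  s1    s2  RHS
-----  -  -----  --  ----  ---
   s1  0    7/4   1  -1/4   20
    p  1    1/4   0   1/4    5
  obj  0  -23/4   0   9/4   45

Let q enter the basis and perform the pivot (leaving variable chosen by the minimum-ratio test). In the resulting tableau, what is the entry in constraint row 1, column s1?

Ratio test on column q — row 1: 20/(7/4) = 80/7; row 2: 5/(1/4) = 20. Minimum is 80/7 at row 1 (s1 leaves); pivot element 7/4.
Divide row 1 by 7/4; eliminate column q from the other rows.
In the new row 1, the s1 entry is the old entry divided by the pivot: 1/(7/4) = 4/7.

4/7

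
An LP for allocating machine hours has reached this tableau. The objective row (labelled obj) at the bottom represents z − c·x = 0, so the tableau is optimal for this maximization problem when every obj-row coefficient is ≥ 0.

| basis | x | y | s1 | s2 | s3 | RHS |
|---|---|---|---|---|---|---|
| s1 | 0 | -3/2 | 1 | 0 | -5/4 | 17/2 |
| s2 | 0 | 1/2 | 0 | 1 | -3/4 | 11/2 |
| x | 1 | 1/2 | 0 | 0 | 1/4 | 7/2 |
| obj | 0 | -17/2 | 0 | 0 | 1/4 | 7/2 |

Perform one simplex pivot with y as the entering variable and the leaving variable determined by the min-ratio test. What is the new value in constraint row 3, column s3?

Ratio test on column y — row 1: entry -3/2 ≤ 0; row 2: (11/2)/(1/2) = 11; row 3: (7/2)/(1/2) = 7. Minimum is 7 at row 3 (x leaves); pivot element 1/2.
Divide row 3 by 1/2; eliminate column y from the other rows.
In the new row 3, the s3 entry is the old entry divided by the pivot: (1/4)/(1/2) = 1/2.

1/2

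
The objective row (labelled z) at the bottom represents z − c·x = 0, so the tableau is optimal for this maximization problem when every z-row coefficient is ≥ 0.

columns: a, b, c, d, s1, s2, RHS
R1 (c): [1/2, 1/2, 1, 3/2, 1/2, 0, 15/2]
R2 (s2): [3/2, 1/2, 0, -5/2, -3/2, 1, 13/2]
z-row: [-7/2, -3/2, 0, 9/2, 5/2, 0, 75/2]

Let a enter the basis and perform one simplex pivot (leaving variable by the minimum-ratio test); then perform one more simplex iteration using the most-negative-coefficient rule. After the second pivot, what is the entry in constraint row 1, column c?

3/7

Ratio test on column a — row 1: (15/2)/(1/2) = 15; row 2: (13/2)/(3/2) = 13/3. Minimum is 13/3 at row 2 (s2 leaves); pivot element 3/2.
Divide row 2 by 3/2; eliminate column a from the other rows.
Second iteration: most negative z-row entry is -4/3 in column d, so d enters.
Ratio test on column d — row 1: (16/3)/(7/3) = 16/7; row 2: entry -5/3 ≤ 0. Minimum is 16/7 at row 1 (c leaves); pivot element 7/3.
Divide row 1 by 7/3; eliminate column d from the other rows.
After both pivots, the entry at constraint row 1, column c is 3/7.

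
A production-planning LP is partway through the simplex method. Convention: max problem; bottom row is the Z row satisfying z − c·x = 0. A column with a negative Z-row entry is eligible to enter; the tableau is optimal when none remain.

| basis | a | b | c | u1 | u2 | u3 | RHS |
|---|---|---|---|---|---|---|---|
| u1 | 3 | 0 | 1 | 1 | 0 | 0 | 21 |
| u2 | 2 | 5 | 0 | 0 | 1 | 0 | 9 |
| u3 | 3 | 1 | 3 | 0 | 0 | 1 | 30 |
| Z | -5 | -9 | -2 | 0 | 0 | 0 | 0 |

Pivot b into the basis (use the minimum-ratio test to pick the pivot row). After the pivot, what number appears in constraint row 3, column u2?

-1/5

Ratio test on column b — row 1: entry 0 ≤ 0; row 2: 9/5 = 9/5; row 3: 30/1 = 30. Minimum is 9/5 at row 2 (u2 leaves); pivot element 5.
Divide row 2 by 5; eliminate column b from the other rows.
Row 3 update in column u2: 0 − 1·(1/5) = -1/5.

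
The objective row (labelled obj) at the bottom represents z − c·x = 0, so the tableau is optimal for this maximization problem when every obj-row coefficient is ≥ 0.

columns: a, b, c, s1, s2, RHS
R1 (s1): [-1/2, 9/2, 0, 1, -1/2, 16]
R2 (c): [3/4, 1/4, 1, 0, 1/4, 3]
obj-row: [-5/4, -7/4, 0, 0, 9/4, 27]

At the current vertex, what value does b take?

b is not in the basis, so in the current basic feasible solution b = 0.

0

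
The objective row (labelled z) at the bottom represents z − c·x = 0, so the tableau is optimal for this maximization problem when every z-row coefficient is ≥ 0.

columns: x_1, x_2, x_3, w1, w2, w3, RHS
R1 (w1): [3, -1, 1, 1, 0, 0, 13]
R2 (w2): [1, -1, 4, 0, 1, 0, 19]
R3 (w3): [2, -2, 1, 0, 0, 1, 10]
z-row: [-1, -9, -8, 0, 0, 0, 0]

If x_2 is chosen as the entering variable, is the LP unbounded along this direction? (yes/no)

Every constraint-row entry in column x_2 is ≤ 0, so increasing x_2 is unbounded.

yes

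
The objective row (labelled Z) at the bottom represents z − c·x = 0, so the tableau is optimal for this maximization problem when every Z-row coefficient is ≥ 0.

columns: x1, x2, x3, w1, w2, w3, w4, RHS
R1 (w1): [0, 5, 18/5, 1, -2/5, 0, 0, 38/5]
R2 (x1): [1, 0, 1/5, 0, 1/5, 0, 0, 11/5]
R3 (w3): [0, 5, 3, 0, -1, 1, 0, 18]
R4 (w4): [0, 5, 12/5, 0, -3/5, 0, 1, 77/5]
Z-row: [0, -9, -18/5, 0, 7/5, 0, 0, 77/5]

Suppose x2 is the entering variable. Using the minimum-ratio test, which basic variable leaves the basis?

Column x2 entries and ratios — w1: (38/5)/5 = 38/25; x1: 0 ≤ 0, skip; w3: 18/5 = 18/5; w4: (77/5)/5 = 77/25.
Smallest ratio is 38/25 in the row of w1, so w1 leaves.

w1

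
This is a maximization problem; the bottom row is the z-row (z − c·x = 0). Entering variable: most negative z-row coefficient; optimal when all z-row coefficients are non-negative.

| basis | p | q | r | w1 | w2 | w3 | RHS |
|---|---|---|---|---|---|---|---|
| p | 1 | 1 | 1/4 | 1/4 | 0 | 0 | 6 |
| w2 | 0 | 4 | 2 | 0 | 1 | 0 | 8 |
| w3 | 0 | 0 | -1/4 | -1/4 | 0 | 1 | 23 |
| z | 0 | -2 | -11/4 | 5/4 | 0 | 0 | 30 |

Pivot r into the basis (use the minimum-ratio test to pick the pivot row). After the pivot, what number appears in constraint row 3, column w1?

-1/4

Ratio test on column r — row 1: 6/(1/4) = 24; row 2: 8/2 = 4; row 3: entry -1/4 ≤ 0. Minimum is 4 at row 2 (w2 leaves); pivot element 2.
Divide row 2 by 2; eliminate column r from the other rows.
Row 3 update in column w1: -1/4 − (-1/4)·0 = -1/4.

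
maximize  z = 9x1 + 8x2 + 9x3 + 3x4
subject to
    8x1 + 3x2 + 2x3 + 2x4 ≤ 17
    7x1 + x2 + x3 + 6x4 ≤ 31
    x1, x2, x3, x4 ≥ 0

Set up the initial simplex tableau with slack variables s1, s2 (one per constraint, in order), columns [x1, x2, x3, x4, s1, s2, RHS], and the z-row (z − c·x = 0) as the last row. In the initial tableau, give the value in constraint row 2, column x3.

1

Constraint 2 has coefficient 1 on x3.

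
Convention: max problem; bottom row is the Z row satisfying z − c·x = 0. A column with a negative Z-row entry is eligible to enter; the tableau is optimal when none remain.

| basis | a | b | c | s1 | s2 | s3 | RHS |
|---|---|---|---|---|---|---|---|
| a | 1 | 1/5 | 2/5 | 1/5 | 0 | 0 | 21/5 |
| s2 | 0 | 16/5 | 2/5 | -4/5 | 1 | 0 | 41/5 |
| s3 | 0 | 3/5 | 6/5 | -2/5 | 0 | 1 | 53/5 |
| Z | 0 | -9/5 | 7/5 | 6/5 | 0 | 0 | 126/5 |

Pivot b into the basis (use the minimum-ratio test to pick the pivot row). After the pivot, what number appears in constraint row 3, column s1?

-1/4

Ratio test on column b — row 1: (21/5)/(1/5) = 21; row 2: (41/5)/(16/5) = 41/16; row 3: (53/5)/(3/5) = 53/3. Minimum is 41/16 at row 2 (s2 leaves); pivot element 16/5.
Divide row 2 by 16/5; eliminate column b from the other rows.
Row 3 update in column s1: -2/5 − (3/5)·(-1/4) = -1/4.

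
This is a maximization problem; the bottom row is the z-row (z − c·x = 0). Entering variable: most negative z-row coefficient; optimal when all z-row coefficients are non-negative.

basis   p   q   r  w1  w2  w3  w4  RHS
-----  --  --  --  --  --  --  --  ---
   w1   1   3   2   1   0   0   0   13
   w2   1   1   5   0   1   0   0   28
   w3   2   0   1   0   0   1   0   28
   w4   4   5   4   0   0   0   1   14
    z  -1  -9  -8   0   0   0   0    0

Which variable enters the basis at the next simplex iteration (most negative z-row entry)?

q

Negative z-row entries: p: -1, q: -9, r: -8.
The most negative is -9 in column q, so q enters.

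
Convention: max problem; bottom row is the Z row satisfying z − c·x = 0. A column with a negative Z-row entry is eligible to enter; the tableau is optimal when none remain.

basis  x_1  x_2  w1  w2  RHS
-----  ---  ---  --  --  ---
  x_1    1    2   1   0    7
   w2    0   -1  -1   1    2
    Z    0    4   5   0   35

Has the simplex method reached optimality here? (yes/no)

yes

Every Z-row coefficient is ≥ 0, so the tableau is optimal.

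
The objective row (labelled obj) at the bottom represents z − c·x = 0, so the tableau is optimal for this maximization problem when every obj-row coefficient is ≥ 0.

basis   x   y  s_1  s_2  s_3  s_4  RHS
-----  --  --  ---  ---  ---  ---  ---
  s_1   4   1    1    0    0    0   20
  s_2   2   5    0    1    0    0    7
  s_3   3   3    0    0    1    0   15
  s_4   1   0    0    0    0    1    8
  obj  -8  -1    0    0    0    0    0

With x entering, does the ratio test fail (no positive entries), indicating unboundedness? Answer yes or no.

Column x has positive entries in row(s) 1, 2, 3, 4, so the ratio test bounds it — not unbounded.

no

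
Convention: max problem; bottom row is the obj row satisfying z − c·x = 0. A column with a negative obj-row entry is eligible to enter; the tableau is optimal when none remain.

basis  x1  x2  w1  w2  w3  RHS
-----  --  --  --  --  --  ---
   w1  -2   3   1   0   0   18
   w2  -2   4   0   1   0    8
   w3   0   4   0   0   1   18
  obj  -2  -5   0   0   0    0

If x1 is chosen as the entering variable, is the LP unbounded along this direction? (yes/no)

Every constraint-row entry in column x1 is ≤ 0, so increasing x1 is unbounded.

yes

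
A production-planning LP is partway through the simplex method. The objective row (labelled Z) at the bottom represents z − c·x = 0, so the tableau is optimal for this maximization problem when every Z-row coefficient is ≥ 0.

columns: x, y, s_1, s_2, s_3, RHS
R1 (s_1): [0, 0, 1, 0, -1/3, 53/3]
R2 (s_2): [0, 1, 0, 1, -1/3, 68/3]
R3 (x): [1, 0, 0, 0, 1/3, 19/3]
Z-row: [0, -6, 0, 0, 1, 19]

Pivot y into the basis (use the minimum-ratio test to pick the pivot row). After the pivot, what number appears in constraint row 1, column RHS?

53/3

Ratio test on column y — row 1: entry 0 ≤ 0; row 2: (68/3)/1 = 68/3; row 3: entry 0 ≤ 0. Minimum is 68/3 at row 2 (s_2 leaves); pivot element 1.
Divide row 2 by 1; eliminate column y from the other rows.
Row 1 update in column RHS: 53/3 − 0·(68/3) = 53/3.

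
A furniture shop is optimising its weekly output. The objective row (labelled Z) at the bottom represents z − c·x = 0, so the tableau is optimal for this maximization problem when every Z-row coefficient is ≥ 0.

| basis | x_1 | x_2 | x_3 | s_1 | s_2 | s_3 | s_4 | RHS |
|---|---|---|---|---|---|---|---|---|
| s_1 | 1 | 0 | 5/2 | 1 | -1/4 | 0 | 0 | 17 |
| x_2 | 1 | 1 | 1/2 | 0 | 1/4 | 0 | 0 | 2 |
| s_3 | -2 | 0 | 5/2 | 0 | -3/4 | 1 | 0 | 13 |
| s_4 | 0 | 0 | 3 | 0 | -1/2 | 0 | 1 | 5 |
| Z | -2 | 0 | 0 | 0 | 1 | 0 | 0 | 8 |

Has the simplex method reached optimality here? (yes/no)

The Z-row has a negative entry -2 in column x_1, so it is not optimal.

no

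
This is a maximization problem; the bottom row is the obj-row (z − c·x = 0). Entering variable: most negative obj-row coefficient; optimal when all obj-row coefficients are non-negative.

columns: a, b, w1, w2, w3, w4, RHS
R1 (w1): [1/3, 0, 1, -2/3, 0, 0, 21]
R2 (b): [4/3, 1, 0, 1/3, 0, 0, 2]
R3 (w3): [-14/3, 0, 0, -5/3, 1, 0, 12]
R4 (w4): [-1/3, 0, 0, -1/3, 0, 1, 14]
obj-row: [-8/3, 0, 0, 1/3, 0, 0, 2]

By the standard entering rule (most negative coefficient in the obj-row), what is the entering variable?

a

Negative obj-row entries: a: -8/3.
The most negative is -8/3 in column a, so a enters.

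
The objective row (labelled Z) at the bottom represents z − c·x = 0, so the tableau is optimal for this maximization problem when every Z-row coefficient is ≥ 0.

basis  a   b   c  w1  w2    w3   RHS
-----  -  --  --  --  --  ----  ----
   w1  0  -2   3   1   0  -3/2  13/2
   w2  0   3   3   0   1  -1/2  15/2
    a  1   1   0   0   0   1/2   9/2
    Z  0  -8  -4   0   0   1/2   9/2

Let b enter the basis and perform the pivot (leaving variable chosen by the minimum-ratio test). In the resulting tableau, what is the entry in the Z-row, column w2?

Ratio test on column b — row 1: entry -2 ≤ 0; row 2: (15/2)/3 = 5/2; row 3: (9/2)/1 = 9/2. Minimum is 5/2 at row 2 (w2 leaves); pivot element 3.
Divide row 2 by 3; eliminate column b from the other rows.
Z-row update in column w2: 0 − (-8)·(1/3) = 8/3.

8/3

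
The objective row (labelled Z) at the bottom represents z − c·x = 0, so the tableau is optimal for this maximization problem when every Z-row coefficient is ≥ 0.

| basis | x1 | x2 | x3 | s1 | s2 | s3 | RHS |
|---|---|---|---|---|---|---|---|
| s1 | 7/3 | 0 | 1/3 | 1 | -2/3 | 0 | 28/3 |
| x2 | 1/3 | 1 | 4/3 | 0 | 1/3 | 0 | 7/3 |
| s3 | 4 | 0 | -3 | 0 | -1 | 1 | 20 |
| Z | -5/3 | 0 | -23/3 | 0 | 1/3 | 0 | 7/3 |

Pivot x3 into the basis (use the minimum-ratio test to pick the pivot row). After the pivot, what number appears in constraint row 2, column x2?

Ratio test on column x3 — row 1: (28/3)/(1/3) = 28; row 2: (7/3)/(4/3) = 7/4; row 3: entry -3 ≤ 0. Minimum is 7/4 at row 2 (x2 leaves); pivot element 4/3.
Divide row 2 by 4/3; eliminate column x3 from the other rows.
In the new row 2, the x2 entry is the old entry divided by the pivot: 1/(4/3) = 3/4.

3/4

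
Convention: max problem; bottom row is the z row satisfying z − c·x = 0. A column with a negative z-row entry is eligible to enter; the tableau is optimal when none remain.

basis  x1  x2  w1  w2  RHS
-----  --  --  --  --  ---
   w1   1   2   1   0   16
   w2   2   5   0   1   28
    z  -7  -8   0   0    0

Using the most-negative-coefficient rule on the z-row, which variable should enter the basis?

Negative z-row entries: x1: -7, x2: -8.
The most negative is -8 in column x2, so x2 enters.

x2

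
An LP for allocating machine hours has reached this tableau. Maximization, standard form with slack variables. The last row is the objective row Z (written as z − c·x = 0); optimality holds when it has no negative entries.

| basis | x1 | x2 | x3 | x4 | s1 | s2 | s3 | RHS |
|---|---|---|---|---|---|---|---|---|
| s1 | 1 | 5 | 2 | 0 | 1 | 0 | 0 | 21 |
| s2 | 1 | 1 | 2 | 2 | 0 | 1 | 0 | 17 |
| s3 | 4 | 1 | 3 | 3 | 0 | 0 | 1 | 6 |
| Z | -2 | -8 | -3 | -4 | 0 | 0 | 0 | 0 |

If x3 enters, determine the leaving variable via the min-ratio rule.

Column x3 entries and ratios — s1: 21/2 = 21/2; s2: 17/2 = 17/2; s3: 6/3 = 2.
Smallest ratio is 2 in the row of s3, so s3 leaves.

s3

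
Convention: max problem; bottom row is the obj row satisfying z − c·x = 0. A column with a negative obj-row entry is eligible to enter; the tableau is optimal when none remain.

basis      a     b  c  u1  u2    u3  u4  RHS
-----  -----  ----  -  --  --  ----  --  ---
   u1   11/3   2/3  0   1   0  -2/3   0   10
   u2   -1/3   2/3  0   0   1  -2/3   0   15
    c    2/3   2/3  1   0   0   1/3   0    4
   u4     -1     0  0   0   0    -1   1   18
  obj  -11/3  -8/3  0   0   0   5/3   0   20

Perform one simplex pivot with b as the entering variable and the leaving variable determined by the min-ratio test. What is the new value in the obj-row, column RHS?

Ratio test on column b — row 1: 10/(2/3) = 15; row 2: 15/(2/3) = 45/2; row 3: 4/(2/3) = 6; row 4: entry 0 ≤ 0. Minimum is 6 at row 3 (c leaves); pivot element 2/3.
Divide row 3 by 2/3; eliminate column b from the other rows.
obj-row update in column RHS: 20 − (-8/3)·6 = 36.

36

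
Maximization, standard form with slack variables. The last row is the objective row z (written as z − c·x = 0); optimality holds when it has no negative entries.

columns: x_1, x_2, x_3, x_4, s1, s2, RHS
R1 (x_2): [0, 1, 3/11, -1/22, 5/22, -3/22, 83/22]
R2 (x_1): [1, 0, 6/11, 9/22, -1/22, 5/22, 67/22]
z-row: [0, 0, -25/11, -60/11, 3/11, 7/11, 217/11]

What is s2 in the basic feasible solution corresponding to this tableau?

s2 is not in the basis, so in the current basic feasible solution s2 = 0.

0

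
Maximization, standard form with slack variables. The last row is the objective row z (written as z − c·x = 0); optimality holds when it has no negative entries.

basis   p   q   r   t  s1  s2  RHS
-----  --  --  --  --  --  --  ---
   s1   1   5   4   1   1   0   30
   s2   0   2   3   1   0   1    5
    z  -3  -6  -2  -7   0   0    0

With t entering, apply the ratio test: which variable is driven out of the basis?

s2

Column t entries and ratios — s1: 30/1 = 30; s2: 5/1 = 5.
Smallest ratio is 5 in the row of s2, so s2 leaves.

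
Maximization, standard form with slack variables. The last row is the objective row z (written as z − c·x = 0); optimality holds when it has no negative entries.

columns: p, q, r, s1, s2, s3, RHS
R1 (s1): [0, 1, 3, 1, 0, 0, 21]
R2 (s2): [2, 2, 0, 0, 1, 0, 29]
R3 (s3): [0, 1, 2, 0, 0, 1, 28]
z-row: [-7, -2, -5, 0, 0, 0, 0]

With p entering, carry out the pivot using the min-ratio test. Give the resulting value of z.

Ratio test on column p — row 1: entry 0 ≤ 0; row 2: 29/2 = 29/2; row 3: entry 0 ≤ 0. Minimum is 29/2 at row 2 (s2 leaves); pivot element 2.
Pivot on row 2; the z-row RHS becomes 0 − (-7)·(29/2) = 203/2.

203/2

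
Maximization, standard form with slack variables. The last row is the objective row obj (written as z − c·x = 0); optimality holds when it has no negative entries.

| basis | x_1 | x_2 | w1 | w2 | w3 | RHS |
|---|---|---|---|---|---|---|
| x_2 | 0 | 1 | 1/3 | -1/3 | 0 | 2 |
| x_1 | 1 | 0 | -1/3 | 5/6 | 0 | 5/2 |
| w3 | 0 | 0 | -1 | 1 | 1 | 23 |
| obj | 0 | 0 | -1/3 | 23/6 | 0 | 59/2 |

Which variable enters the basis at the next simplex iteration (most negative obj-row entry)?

w1

Negative obj-row entries: w1: -1/3.
The most negative is -1/3 in column w1, so w1 enters.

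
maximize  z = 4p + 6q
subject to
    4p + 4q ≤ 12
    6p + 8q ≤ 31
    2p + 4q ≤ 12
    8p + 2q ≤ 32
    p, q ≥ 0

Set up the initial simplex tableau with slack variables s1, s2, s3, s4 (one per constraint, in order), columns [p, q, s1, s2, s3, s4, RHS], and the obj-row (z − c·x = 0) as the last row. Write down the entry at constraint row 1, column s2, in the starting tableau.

Slack s2 belongs to constraint 2; its column is the unit vector e_2, so the entry in row 1 is 0.

0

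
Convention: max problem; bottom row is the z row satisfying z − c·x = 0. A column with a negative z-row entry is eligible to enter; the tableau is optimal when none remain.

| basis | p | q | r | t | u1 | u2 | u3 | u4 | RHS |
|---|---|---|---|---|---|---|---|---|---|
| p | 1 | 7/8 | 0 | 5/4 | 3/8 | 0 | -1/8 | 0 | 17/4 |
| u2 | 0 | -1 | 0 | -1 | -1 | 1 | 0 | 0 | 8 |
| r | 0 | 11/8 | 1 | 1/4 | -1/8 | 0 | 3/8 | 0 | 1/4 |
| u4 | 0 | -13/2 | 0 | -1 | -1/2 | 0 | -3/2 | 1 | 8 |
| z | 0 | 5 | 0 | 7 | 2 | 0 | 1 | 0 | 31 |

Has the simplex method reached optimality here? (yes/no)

Every z-row coefficient is ≥ 0, so the tableau is optimal.

yes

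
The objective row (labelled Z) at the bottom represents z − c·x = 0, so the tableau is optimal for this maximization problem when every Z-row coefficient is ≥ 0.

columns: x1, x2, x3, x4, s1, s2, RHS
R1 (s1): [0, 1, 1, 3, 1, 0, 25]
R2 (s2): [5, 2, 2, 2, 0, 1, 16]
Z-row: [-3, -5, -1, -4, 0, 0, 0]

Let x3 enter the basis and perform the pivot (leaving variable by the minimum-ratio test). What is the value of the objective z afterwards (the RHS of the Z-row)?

8

Ratio test on column x3 — row 1: 25/1 = 25; row 2: 16/2 = 8. Minimum is 8 at row 2 (s2 leaves); pivot element 2.
Pivot on row 2; the Z-row RHS becomes 0 − (-1)·8 = 8.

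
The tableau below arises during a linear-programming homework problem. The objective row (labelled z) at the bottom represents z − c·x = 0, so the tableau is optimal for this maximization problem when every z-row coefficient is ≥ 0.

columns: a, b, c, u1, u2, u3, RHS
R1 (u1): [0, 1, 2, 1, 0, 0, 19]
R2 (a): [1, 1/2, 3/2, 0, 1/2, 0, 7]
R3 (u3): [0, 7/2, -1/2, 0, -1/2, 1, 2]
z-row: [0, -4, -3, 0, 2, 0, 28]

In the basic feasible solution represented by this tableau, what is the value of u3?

2

u3 is basic (row 3); its value is the RHS of that row, 2.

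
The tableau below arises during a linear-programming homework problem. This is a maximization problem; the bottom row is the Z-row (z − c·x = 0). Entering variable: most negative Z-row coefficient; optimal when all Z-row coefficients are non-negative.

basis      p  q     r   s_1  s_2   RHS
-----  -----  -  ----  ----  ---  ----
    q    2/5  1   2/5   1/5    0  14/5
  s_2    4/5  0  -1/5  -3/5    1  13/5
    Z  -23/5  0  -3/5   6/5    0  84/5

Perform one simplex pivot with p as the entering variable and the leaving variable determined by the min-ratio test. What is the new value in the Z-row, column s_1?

-9/4

Ratio test on column p — row 1: (14/5)/(2/5) = 7; row 2: (13/5)/(4/5) = 13/4. Minimum is 13/4 at row 2 (s_2 leaves); pivot element 4/5.
Divide row 2 by 4/5; eliminate column p from the other rows.
Z-row update in column s_1: 6/5 − (-23/5)·(-3/4) = -9/4.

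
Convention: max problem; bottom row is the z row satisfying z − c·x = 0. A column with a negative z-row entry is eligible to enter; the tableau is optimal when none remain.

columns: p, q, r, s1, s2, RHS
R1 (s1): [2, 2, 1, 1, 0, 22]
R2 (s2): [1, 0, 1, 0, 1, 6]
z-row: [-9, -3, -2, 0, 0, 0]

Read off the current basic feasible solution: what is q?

0

q is not in the basis, so in the current basic feasible solution q = 0.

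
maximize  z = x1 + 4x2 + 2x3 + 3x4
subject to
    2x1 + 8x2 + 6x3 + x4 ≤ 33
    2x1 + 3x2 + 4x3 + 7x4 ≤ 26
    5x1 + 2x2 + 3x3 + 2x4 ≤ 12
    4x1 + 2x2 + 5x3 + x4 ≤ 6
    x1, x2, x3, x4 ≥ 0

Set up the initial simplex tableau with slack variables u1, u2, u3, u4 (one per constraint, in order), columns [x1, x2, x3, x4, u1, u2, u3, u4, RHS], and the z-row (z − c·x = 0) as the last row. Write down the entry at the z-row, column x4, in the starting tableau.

-3

The z-row carries the negated objective coefficients: the x4 entry is -3.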